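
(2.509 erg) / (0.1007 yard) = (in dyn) 0.2725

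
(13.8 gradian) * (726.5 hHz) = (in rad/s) 1.575e+04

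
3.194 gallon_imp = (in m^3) 0.01452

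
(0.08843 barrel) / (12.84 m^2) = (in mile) 6.804e-07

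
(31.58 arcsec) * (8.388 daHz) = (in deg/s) 0.7358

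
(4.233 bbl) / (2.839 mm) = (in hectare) 0.02371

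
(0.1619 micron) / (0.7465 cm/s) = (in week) 3.586e-11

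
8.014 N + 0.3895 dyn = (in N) 8.014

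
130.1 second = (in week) 0.0002151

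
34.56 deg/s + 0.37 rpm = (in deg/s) 36.78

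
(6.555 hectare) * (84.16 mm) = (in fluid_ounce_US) 1.865e+08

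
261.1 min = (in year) 0.0004968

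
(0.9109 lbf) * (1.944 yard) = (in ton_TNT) 1.721e-09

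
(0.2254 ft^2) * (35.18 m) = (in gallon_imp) 162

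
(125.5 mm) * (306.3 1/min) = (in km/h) 2.306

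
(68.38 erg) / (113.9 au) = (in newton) 4.013e-19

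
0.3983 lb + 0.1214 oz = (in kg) 0.1841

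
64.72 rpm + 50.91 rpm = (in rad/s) 12.11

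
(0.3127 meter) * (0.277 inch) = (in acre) 5.437e-07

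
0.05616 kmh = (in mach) 4.581e-05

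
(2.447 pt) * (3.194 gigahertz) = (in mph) 6.168e+06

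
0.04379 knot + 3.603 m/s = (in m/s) 3.626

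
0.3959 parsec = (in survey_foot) 4.008e+16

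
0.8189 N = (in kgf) 0.0835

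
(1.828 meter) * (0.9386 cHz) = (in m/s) 0.01716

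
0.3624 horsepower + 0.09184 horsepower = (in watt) 338.7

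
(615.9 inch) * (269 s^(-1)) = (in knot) 8180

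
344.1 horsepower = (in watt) 2.566e+05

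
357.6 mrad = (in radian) 0.3576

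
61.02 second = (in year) 1.935e-06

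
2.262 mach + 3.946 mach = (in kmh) 7610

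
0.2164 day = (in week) 0.03091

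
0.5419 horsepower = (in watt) 404.1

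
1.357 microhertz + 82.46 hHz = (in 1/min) 4.948e+05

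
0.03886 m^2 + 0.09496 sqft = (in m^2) 0.04768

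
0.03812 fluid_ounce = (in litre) 0.001127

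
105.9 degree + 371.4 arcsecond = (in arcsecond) 3.816e+05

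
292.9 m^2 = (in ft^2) 3153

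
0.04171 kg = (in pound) 0.09195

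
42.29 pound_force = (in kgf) 19.18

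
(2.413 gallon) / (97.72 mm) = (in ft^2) 1.006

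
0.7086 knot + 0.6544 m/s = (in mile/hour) 2.279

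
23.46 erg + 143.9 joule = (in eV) 8.982e+20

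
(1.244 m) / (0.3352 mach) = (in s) 0.0109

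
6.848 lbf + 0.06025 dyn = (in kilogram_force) 3.106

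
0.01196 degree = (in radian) 0.0002087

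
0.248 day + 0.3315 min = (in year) 0.0006801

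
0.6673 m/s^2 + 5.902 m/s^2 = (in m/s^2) 6.569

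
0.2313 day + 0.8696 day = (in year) 0.003016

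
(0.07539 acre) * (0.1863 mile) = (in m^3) 9.147e+04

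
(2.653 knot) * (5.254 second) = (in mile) 0.004456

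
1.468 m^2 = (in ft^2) 15.8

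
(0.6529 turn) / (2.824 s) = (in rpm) 13.87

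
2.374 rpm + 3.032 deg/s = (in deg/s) 17.28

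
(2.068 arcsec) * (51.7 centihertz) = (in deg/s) 0.000297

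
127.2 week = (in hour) 2.137e+04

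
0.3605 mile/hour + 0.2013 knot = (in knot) 0.5146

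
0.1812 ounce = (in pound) 0.01132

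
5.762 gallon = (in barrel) 0.1372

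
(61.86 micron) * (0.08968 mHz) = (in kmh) 1.997e-08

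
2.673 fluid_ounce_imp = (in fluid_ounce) 2.568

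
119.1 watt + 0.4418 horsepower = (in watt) 448.6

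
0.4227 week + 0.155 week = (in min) 5823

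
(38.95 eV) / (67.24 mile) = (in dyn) 5.767e-18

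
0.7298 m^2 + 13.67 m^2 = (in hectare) 0.00144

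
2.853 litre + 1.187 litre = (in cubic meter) 0.00404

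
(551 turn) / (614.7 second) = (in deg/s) 322.7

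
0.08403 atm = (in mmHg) 63.86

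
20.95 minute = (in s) 1257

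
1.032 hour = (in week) 0.006143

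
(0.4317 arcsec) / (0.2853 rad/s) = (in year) 2.326e-13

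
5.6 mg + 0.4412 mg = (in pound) 1.332e-05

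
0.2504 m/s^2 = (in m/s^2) 0.2504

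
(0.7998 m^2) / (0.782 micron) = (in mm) 1.023e+09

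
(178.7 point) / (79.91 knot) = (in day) 1.775e-08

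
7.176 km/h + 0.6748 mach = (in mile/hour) 518.4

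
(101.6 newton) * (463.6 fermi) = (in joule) 4.71e-11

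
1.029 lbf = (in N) 4.577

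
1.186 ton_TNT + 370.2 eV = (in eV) 3.097e+28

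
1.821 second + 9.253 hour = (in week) 0.05508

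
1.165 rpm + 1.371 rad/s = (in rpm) 14.26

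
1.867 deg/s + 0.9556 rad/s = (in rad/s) 0.9882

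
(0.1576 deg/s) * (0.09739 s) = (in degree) 0.01535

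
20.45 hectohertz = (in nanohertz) 2.045e+12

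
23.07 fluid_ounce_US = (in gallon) 0.1802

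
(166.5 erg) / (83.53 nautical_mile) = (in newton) 1.076e-10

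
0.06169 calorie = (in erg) 2.581e+06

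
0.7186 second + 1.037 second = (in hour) 0.0004877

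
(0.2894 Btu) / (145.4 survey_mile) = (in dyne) 130.5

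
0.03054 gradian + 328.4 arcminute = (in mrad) 96.01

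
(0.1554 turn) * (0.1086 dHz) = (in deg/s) 0.6076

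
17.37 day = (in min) 2.501e+04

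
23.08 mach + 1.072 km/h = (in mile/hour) 1.758e+04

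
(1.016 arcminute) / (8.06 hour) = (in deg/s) 5.836e-07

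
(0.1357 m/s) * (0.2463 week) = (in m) 2.021e+04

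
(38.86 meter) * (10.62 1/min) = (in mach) 0.0202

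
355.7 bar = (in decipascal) 3.557e+08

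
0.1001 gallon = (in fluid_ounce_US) 12.81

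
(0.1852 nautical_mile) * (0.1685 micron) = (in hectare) 5.779e-09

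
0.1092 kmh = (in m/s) 0.03033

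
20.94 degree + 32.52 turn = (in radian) 204.7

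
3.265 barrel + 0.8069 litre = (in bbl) 3.27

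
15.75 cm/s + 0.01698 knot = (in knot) 0.3231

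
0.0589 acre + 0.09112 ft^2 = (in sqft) 2566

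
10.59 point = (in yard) 0.004086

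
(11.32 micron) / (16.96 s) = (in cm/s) 6.675e-05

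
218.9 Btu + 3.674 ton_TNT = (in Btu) 1.457e+07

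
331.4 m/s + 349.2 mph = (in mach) 1.432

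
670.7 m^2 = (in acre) 0.1657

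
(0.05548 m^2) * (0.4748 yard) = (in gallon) 6.363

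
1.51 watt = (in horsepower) 0.002025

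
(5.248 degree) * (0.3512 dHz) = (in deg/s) 0.1843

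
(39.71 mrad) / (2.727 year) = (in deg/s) 2.646e-08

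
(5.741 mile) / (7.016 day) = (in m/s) 0.01524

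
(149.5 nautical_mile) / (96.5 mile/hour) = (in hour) 1.783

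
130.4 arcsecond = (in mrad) 0.6322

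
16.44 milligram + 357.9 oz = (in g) 1.015e+04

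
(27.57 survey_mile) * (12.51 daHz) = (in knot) 1.079e+07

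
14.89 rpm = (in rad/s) 1.559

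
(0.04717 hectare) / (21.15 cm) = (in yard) 2439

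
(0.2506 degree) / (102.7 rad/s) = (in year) 1.35e-12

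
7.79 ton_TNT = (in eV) 2.034e+29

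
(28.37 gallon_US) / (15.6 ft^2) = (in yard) 0.08104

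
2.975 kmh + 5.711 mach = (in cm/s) 1.945e+05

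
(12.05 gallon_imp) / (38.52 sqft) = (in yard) 0.01674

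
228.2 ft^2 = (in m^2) 21.2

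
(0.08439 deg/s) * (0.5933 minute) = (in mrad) 52.43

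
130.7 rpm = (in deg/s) 784.2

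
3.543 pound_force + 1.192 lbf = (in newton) 21.06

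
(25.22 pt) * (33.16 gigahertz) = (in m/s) 2.95e+08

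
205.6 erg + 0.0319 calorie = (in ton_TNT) 3.19e-11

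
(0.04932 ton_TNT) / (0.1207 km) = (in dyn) 1.71e+11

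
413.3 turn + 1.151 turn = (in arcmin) 8.952e+06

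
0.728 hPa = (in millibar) 0.728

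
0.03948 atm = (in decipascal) 4e+04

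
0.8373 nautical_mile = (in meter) 1551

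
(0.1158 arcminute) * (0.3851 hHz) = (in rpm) 0.01239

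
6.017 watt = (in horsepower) 0.008069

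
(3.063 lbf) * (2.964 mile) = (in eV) 4.056e+23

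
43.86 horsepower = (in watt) 3.271e+04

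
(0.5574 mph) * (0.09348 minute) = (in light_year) 1.477e-16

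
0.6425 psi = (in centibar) 4.43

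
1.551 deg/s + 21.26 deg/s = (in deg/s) 22.81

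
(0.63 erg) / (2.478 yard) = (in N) 2.78e-08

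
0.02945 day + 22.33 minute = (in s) 3884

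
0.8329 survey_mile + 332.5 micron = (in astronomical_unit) 8.96e-09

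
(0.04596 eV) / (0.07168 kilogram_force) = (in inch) 4.124e-19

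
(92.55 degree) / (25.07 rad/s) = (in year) 2.043e-09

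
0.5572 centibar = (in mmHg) 4.179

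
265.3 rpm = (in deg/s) 1592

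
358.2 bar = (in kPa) 3.582e+04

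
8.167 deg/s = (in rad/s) 0.1425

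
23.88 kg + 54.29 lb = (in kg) 48.51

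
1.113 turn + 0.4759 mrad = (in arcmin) 2.404e+04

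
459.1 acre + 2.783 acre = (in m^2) 1.869e+06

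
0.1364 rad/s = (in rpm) 1.303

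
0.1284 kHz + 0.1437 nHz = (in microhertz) 1.284e+08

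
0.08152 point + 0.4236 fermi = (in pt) 0.08152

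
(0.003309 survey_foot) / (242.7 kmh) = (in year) 4.744e-13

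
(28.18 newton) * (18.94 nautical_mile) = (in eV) 6.17e+24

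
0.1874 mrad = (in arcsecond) 38.65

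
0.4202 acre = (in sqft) 1.83e+04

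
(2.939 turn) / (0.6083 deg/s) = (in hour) 0.4831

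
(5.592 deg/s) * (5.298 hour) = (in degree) 1.067e+05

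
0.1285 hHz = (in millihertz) 1.285e+04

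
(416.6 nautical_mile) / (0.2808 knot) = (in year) 0.1694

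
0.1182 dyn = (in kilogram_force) 1.205e-07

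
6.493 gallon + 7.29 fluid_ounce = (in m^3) 0.02479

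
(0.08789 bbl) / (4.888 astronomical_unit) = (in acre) 4.722e-18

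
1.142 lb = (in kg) 0.518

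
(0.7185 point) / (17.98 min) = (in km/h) 8.458e-07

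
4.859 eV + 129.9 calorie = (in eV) 3.392e+21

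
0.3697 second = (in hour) 0.0001027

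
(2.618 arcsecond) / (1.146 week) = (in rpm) 1.749e-10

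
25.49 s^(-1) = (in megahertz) 2.549e-05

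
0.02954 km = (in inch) 1163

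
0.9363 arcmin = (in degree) 0.0156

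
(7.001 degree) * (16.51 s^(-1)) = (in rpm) 19.26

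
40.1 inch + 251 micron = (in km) 0.001019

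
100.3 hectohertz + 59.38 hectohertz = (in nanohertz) 1.597e+13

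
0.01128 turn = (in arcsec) 1.462e+04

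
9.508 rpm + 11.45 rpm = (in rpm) 20.96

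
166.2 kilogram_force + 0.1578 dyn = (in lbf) 366.4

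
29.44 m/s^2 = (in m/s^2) 29.44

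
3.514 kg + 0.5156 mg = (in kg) 3.514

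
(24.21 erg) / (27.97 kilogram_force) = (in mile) 5.484e-12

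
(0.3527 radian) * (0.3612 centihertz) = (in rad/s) 0.001274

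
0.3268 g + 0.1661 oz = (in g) 5.036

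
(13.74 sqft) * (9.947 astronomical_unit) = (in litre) 1.899e+15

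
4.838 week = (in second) 2.926e+06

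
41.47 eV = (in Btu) 6.298e-21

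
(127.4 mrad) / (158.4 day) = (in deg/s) 5.334e-07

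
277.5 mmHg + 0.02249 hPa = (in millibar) 370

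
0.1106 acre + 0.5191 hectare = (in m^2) 5639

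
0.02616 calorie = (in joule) 0.1095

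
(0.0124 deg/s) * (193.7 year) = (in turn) 2.104e+05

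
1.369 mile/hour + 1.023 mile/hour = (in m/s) 1.069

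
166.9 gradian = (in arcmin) 9013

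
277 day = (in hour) 6648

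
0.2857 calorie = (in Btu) 0.001133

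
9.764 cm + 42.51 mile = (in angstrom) 6.841e+14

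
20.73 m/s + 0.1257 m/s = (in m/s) 20.86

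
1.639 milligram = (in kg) 1.639e-06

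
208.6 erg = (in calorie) 4.986e-06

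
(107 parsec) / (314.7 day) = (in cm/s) 1.214e+13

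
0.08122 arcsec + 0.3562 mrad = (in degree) 0.02043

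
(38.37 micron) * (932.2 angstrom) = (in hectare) 3.577e-16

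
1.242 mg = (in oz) 4.381e-05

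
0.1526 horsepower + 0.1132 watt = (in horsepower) 0.1528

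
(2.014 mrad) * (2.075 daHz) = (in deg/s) 2.394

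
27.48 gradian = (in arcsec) 8.904e+04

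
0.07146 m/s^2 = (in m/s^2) 0.07146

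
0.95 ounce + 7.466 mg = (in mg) 2.694e+04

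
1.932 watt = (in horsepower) 0.002591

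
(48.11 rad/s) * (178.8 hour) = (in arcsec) 6.387e+12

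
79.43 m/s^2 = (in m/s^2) 79.43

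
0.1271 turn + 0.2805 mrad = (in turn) 0.1271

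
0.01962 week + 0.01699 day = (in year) 0.0004228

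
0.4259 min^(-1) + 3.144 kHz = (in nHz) 3.144e+12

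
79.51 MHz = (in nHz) 7.951e+16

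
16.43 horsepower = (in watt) 1.225e+04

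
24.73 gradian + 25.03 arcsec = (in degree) 22.26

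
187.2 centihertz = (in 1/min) 112.3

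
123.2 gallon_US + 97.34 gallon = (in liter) 834.8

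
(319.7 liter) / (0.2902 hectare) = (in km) 1.102e-07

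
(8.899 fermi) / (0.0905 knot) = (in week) 3.16e-19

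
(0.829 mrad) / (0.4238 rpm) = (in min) 0.0003113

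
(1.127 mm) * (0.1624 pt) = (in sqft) 6.95e-07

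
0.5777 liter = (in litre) 0.5777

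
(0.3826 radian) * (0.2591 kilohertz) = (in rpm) 946.6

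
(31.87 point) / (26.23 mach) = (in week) 2.081e-12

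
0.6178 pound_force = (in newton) 2.748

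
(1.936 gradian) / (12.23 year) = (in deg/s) 4.518e-09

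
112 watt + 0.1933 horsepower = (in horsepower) 0.3435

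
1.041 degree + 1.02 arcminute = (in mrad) 18.47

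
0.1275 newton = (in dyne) 1.275e+04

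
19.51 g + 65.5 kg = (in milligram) 6.552e+07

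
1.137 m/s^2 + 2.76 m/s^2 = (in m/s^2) 3.897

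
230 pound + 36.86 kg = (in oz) 4980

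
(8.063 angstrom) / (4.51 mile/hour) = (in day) 4.629e-15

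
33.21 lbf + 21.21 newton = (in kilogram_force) 17.23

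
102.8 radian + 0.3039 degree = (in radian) 102.8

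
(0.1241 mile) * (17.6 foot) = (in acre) 0.2647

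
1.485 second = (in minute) 0.02475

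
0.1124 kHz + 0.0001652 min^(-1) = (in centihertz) 1.124e+04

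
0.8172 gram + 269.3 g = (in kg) 0.2701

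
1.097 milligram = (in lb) 2.418e-06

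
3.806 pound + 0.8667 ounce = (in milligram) 1.751e+06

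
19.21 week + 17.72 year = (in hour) 1.585e+05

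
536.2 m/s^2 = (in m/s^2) 536.2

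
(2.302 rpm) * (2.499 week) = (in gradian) 2.319e+07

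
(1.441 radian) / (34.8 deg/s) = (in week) 3.923e-06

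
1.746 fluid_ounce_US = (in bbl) 0.0003248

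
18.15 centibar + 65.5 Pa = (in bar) 0.1822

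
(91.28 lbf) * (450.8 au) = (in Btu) 2.595e+13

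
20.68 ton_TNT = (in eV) 5.4e+29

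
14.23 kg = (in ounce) 501.9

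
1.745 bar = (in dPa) 1.745e+06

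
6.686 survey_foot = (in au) 1.362e-11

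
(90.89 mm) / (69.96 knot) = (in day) 2.923e-08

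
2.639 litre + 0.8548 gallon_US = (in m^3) 0.005875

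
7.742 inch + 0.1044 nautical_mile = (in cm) 1.935e+04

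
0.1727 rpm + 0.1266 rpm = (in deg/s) 1.796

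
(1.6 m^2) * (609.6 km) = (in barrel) 6.135e+06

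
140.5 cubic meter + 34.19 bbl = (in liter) 1.459e+05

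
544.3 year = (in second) 1.717e+10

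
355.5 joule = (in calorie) 84.97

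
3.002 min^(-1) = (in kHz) 5.003e-05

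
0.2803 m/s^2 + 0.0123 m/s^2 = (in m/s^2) 0.2926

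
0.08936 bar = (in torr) 67.03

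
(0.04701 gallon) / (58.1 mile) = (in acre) 4.703e-13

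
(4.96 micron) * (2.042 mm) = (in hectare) 1.013e-12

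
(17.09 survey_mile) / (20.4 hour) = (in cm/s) 37.45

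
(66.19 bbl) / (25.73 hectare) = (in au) 2.734e-16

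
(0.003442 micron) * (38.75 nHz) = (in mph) 2.984e-16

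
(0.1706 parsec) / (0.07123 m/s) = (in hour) 2.053e+13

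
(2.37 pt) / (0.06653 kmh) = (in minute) 0.000754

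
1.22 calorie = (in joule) 5.104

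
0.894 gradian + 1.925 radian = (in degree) 111.1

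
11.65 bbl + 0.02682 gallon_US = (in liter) 1852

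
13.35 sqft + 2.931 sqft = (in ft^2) 16.28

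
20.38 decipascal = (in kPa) 0.002038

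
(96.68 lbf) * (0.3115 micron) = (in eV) 8.361e+14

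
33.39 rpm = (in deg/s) 200.3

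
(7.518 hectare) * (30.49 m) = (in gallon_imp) 5.042e+08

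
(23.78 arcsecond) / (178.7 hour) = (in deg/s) 1.027e-08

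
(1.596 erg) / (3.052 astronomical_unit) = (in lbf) 7.858e-20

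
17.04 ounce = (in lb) 1.065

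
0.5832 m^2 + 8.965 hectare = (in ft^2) 9.65e+05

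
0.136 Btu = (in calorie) 34.29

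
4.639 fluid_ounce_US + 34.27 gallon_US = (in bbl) 0.8168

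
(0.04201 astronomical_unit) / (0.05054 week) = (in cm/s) 2.056e+07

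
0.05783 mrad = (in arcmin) 0.1988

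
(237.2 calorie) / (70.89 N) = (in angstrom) 1.4e+11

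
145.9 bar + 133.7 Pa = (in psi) 2116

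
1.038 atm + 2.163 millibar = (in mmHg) 790.5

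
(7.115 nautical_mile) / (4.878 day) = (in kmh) 0.1126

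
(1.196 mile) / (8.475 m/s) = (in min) 3.785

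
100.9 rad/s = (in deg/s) 5781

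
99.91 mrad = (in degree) 5.724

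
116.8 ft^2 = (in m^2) 10.85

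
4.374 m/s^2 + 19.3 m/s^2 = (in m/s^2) 23.67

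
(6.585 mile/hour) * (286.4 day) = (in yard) 7.966e+07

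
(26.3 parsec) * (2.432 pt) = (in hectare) 6.963e+10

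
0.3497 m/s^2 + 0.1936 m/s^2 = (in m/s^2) 0.5433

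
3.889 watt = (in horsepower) 0.005215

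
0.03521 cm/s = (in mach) 1.034e-06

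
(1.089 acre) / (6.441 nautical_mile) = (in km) 0.0003694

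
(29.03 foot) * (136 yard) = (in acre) 0.2719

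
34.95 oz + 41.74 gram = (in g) 1033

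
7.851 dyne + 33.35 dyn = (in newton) 0.000412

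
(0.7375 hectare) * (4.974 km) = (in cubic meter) 3.668e+07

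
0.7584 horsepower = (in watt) 565.5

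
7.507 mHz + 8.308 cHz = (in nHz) 9.059e+07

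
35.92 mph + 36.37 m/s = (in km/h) 188.7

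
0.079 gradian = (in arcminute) 4.266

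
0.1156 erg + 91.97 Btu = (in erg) 9.703e+11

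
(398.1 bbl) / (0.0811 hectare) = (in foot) 0.256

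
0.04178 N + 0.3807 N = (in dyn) 4.225e+04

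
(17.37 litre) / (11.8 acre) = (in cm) 3.637e-05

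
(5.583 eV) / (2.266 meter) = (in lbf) 8.874e-20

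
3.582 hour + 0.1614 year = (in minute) 8.505e+04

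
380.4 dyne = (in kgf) 0.0003879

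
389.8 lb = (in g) 1.768e+05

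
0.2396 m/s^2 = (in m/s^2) 0.2396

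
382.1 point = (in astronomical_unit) 9.011e-13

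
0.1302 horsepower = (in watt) 97.09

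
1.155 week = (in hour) 194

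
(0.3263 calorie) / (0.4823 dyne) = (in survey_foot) 9.287e+05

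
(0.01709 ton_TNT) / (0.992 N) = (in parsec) 2.336e-09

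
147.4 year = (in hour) 1.291e+06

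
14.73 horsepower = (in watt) 1.098e+04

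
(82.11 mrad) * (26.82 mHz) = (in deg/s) 0.1262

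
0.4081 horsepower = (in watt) 304.3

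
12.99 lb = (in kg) 5.892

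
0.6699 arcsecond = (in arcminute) 0.01117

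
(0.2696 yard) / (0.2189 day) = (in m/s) 1.303e-05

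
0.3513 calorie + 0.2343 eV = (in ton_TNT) 3.513e-10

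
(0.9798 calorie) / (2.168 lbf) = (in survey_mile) 0.0002641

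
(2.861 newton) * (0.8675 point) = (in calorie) 0.0002093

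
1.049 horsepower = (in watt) 782.2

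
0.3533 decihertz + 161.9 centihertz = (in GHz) 1.654e-09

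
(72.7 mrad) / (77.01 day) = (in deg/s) 6.26e-07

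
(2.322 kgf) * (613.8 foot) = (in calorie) 1018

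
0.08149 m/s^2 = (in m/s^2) 0.08149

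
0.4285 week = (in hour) 71.99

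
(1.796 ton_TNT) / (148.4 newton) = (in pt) 1.435e+11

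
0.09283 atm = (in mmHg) 70.55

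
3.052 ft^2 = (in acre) 7.006e-05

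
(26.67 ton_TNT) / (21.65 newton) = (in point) 1.461e+13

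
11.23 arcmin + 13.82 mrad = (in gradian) 1.088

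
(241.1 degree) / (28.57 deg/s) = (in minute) 0.1406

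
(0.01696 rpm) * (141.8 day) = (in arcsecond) 4.488e+09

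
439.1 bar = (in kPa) 4.391e+04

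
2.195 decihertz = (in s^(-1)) 0.2195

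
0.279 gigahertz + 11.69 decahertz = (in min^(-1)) 1.674e+10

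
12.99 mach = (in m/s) 4423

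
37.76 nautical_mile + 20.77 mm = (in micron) 6.993e+10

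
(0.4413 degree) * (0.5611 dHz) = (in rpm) 0.004127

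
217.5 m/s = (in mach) 0.6388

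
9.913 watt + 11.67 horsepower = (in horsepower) 11.68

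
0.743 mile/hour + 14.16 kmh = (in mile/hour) 9.542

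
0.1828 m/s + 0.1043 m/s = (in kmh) 1.034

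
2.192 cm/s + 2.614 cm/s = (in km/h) 0.173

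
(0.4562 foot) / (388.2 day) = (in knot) 8.059e-09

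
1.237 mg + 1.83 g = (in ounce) 0.06459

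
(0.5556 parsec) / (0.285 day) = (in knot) 1.353e+12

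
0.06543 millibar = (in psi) 0.000949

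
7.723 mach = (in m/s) 2630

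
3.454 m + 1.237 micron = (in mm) 3454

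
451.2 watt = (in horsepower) 0.6051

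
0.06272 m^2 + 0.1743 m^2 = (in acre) 5.857e-05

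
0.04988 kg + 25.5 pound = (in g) 1.162e+04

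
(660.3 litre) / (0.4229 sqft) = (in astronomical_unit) 1.123e-10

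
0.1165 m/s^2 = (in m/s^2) 0.1165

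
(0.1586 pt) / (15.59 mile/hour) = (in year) 2.546e-13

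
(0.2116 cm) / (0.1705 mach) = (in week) 6.026e-11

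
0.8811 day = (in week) 0.1259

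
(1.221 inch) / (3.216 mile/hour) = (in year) 6.84e-10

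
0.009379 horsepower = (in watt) 6.994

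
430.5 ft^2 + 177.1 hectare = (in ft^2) 1.906e+07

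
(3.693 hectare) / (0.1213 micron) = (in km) 3.045e+08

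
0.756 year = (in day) 275.9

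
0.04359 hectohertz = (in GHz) 4.359e-09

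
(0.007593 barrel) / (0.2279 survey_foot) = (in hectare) 1.738e-06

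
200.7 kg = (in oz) 7079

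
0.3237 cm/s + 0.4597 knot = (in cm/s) 23.97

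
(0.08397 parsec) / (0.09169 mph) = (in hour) 1.756e+13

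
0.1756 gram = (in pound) 0.0003871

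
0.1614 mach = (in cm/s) 5496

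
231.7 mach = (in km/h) 2.84e+05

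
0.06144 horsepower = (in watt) 45.82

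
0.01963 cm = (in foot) 0.000644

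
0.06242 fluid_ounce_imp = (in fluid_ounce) 0.05997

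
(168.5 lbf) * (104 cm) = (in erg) 7.795e+09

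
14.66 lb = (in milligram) 6.65e+06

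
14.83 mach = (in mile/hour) 1.13e+04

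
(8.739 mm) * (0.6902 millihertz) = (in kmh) 2.171e-05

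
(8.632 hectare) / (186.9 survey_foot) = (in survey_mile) 0.9415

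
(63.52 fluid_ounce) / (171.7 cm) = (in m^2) 0.001094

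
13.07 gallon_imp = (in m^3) 0.05942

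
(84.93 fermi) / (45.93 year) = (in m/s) 5.864e-23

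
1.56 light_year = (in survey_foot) 4.842e+16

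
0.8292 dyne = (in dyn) 0.8292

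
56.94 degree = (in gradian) 63.27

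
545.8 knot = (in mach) 0.8246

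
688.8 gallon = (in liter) 2607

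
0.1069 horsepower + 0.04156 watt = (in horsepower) 0.107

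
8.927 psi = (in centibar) 61.55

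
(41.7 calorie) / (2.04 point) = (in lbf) 5.45e+04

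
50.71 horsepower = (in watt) 3.781e+04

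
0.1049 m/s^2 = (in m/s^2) 0.1049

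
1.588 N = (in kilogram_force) 0.1619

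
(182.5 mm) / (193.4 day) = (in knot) 2.123e-08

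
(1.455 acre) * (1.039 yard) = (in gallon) 1.478e+06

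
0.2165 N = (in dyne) 2.165e+04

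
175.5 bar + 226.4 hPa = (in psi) 2549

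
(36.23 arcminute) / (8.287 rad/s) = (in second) 0.001272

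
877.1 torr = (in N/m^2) 1.169e+05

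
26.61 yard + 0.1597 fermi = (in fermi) 2.433e+16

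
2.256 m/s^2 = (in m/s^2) 2.256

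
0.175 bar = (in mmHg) 131.3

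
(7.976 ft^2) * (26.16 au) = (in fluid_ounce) 9.806e+16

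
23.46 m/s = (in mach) 0.0689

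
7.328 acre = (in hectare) 2.966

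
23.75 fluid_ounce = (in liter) 0.7024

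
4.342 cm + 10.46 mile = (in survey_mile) 10.46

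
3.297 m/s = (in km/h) 11.87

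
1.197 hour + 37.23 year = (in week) 1941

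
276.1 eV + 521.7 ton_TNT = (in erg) 2.183e+19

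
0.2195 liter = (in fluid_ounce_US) 7.422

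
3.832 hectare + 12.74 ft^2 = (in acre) 9.469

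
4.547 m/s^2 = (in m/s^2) 4.547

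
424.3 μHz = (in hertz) 0.0004243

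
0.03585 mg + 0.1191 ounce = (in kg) 0.003376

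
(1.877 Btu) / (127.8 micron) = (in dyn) 1.55e+12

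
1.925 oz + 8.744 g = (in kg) 0.06332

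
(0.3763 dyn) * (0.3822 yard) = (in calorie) 3.143e-07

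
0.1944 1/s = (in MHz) 1.944e-07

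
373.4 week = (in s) 2.258e+08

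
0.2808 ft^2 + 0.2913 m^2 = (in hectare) 3.174e-05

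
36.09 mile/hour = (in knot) 31.36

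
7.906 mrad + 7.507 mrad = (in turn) 0.002453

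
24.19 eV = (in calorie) 9.263e-19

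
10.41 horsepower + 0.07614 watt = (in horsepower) 10.41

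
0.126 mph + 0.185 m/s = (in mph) 0.5398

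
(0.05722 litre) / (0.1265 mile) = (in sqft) 3.025e-06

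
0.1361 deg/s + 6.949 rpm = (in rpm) 6.972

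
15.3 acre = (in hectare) 6.192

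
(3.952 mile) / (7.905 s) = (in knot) 1564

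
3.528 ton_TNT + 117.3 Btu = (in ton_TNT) 3.528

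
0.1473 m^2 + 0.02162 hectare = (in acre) 0.05346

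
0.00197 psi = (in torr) 0.1019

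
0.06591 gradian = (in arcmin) 3.559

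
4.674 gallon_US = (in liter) 17.69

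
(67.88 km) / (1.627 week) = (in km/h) 0.2483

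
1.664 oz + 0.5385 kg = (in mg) 5.857e+05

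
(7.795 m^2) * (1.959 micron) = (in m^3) 1.527e-05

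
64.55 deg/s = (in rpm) 10.76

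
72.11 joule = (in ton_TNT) 1.723e-08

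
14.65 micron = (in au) 9.793e-17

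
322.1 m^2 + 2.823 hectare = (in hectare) 2.855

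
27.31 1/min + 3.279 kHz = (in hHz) 32.79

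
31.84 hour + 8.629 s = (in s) 1.146e+05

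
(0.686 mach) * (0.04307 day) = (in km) 869.2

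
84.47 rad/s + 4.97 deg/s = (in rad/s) 84.56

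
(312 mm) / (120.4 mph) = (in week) 9.585e-09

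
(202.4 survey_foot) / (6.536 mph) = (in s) 21.11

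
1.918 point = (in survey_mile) 4.204e-07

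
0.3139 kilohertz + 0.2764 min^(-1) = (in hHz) 3.139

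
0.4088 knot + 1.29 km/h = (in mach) 0.00167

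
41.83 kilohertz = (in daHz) 4183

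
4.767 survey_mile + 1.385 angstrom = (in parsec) 2.486e-13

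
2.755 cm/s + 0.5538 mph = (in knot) 0.5348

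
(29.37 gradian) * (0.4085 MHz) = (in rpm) 1.8e+06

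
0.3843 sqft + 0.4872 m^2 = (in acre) 0.0001292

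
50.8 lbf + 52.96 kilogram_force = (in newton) 745.3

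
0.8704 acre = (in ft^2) 3.791e+04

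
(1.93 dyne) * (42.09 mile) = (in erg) 1.307e+07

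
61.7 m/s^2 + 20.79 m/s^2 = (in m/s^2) 82.49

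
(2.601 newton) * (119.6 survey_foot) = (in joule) 94.82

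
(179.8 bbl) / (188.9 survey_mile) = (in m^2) 9.403e-05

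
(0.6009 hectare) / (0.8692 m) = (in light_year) 7.307e-13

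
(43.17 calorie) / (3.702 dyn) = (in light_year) 5.157e-10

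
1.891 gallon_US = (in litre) 7.158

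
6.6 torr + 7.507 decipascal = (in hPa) 8.807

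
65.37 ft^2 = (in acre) 0.001501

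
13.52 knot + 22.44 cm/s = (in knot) 13.96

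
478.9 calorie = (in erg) 2.004e+10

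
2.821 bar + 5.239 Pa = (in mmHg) 2116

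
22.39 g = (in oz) 0.7898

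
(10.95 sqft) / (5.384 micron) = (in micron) 1.889e+11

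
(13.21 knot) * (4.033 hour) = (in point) 2.797e+08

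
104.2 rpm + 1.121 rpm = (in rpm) 105.3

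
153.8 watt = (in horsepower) 0.2062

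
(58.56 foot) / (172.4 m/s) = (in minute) 0.001726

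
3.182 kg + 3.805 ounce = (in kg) 3.29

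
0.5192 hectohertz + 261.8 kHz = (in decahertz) 2.619e+04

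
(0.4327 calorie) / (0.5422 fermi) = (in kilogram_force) 3.405e+14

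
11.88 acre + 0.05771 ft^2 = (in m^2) 4.808e+04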